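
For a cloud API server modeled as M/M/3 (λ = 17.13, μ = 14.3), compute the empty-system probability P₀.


a = λ/μ = 17.13/14.3 = 1.1979; ρ = a/c = 0.3993
Σ_{k=0}^{2} a^k/k! (terms k=0..2) = 1.00000 + 1.19790 + 0.71748 = 2.91539
Tail: a^3/(3!(1−ρ)) = 1.71895/(6·0.6007) = 0.47693
P₀ = 1/(2.91539 + 0.47693) = 1/3.39232 = 0.294784

Final: 0.294784


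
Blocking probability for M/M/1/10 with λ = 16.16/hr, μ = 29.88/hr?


ρ = λ/μ = 16.16/29.88 = 0.5408
P_K = (1−ρ)ρ^K/(1−ρ^(K+1)) = (0.4592·0.002141)/(1 − 0.001158)
= 0.0009831/0.998842 = 0.0009842

Final: 0.0009842


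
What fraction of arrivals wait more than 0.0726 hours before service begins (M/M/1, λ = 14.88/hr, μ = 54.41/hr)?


ρ = 14.88/54.41 = 0.2735
P(Wq > t) = ρ·e^{−(μ−λ)t} = 0.2735·e^{−2.8699}
= 0.2735·0.056706 = 0.015508

Final: 0.015508


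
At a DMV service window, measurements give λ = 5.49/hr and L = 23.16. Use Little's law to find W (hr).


W = L/λ = 23.16/5.49 = 4.2186 hr

Final: 4.2186 hr


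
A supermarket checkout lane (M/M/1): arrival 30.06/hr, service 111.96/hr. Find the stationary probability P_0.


ρ = 30.06/111.96 = 0.2685
P_n = (1−ρ)·ρ^n = (1 − 0.2685)·0.2685^0 = 0.7315·1.000000 = 0.731511

Final: 0.731511


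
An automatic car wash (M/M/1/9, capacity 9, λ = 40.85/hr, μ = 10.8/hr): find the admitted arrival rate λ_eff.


ρ = 3.7824; P_K = (1−ρ)ρ^9/(1−ρ^10) = 0.735619
λ_eff = λ(1 − P_K) = 40.85·(1 − 0.735619) = 40.85·0.264381 = 10.7999 /hr

Final: 10.7999 /hr


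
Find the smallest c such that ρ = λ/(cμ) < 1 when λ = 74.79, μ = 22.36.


Stability requires cμ > λ ⇔ c > λ/μ.
λ/μ = 74.79/22.36 = 3.3448
Minimum integer c = ⌊3.3448⌋ + 1 = 4
Check: 4·22.36 = 89.44 > 74.79, while 3·22.36 = 67.08 ≤ 74.79

Final: 4 servers


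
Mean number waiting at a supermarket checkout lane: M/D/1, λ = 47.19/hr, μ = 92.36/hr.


ρ = 47.19/92.36 = 0.5109
M/D/1: Lq = ρ²/(2(1−ρ)) = 0.2611/(2·0.4891) = 0.26689

Final: 0.26689


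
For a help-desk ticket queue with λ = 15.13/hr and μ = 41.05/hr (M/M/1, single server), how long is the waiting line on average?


ρ = 15.13/41.05 = 0.3686
Lq = ρ²/(1−ρ) = 0.1358/0.6314 = 0.2151

Final: 0.2151


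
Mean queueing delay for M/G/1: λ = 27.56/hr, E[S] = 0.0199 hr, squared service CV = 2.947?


ρ = λ·E[S] = 27.56·0.0199 = 0.5484
E[S²] = E[S]²(1+C_s²) = 0.0199²·(1+2.947) = 0.001563
Wq = λ·E[S²]/(2(1−ρ)) = 27.56·0.001563/(2·0.4516) = 0.04770 hr

Final: 0.04770 hr


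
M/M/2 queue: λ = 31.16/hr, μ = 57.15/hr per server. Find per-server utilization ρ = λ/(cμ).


ρ = λ/(cμ) = 31.16/(2·57.15) = 31.16/114.30 = 0.2726

Final: 0.2726


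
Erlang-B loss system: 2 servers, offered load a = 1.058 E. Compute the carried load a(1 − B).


B(2,1.058) = 0.213808 (Erlang-B)
Carried load = a(1 − B) = 1.058·(1 − 0.213808) = 1.058·0.786192 = 0.8318 E

Final: 0.8318 Erlangs


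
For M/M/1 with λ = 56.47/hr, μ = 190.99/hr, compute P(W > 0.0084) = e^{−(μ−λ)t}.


W ~ Exponential(μ−λ) for M/M/1.
μ − λ = 190.99 − 56.47 = 134.5200
P(W > t) = e^{−(μ−λ)t} = e^{−1.1300} = 0.323044

Final: 0.323044


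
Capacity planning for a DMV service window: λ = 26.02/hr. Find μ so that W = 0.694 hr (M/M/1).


W = 1/(μ−λ) ⇒ μ − λ = 1/W = 1/0.694 = 1.4409
μ = λ + 1/W = 26.02 + 1.4409 = 27.4609 per hr

Final: 27.4609 /hr


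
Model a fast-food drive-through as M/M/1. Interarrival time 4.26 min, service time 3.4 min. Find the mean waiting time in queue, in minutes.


λ = 60/4.26 = 14.0845 /hr
μ = 60/3.4 = 17.6471 /hr
ρ = λ/μ = 14.0845/17.6471 = 0.7981
Wq = ρ/(μ−λ) = 0.7981/(17.6471−14.0845) = 0.22403 hr
In minutes: 0.22403·60 = 13.442 min

Final: 13.442 min


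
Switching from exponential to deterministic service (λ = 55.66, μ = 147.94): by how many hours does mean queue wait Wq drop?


ρ = 55.66/147.94 = 0.3762
Wq(M/M/1) = ρ/(μ−λ) = 0.3762/92.28 = 0.004077 hr
Wq(M/D/1) = ρ/(2(μ−λ)) = 0.002039 hr
Savings = 0.004077 − 0.002039 = 0.002039 hr

Final: 0.002039 hr


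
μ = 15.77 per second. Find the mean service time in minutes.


Mean service time = 1/μ = 1/15.77 second = 0.06341 second
In minutes: 0.06341 × 0.0166667 = 0.001057 min

Final: 0.001057 min


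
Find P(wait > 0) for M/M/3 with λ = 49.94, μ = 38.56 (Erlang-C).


a = λ/μ = 1.2951; ρ = a/3 = 0.4317
P₀ = 0.265188 (from M/M/c formula)
C(c,a) = [a^c/(c!(1−ρ))]·P₀ = [2.17237/(6·0.5683)]·0.265188
= 0.63711·0.265188 = 0.168953

Final: 0.168953


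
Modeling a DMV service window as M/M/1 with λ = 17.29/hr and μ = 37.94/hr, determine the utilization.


ρ = λ/μ = 17.29/37.94 = 0.4557

Final: 0.4557


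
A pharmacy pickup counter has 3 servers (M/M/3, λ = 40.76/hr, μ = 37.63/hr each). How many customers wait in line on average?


a = λ/μ = 1.0832; ρ = a/3 = 0.3611
P₀ = 0.333187
Lq = P₀·a^c·ρ / (c!·(1−ρ)²) = 0.333187·1.27087·0.3611/(6·0.40825)
= 0.06242

Final: 0.06242


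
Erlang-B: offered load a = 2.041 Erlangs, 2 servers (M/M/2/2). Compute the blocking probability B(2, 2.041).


B(c,a) = (a^c/c!) / Σ_{k=0}^{c} a^k/k!
a^2/2! = 2.082840
Σ terms (k=0..2): 1.00000 + 2.04100 + 2.08284 = 5.123841
B = 2.082840/5.123841 = 0.406500

Final: 0.406500


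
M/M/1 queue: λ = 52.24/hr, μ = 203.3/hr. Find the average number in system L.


ρ = λ/μ = 52.24/203.3 = 0.2570
L = ρ/(1−ρ) = 0.2570/(1 − 0.2570) = 0.2570/0.7430 = 0.3458

Final: 0.3458


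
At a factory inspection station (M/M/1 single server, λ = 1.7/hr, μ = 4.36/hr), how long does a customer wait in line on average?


ρ = 1.7/4.36 = 0.3899
Wq = ρ/(μ−λ) = 0.3899/(4.36 − 1.7) = 0.3899/2.66 = 0.1466 hr

Final: 0.1466 hr


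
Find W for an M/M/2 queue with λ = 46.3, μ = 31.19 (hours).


a = 1.4845; ρ = 0.7422; P₀ = 0.147957
Lq = P₀·a^c·ρ/(c!(1−ρ)²) = 1.82092
Wq = Lq/λ = 1.82092/46.3 = 0.03933 hr
W = Wq + 1/μ = 0.03933 + 0.03206 = 0.07139 hr

Final: 0.07139 hr


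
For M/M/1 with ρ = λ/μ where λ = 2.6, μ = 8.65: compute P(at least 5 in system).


ρ = 2.6/8.65 = 0.3006
P(N ≥ n) = ρ^n = 0.3006^5 = 0.002454

Final: 0.002454


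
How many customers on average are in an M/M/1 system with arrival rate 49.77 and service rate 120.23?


ρ = λ/μ = 49.77/120.23 = 0.4140
L = ρ/(1−ρ) = 0.4140/(1 − 0.4140) = 0.4140/0.5860 = 0.7064

Final: 0.7064


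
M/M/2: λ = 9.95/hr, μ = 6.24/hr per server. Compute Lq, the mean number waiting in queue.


a = λ/μ = 1.5946; ρ = a/2 = 0.7973
P₀ = 0.112795
Lq = P₀·a^c·ρ / (c!·(1−ρ)²) = 0.112795·2.54259·0.7973/(2·0.04110)
= 2.78186

Final: 2.78186


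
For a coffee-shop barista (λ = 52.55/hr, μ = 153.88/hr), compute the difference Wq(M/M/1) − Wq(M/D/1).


ρ = 52.55/153.88 = 0.3415
Wq(M/M/1) = ρ/(μ−λ) = 0.3415/101.33 = 0.003370 hr
Wq(M/D/1) = ρ/(2(μ−λ)) = 0.001685 hr
Savings = 0.003370 − 0.001685 = 0.001685 hr

Final: 0.001685 hr


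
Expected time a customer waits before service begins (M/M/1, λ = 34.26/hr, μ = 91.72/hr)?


ρ = 34.26/91.72 = 0.3735
Wq = ρ/(μ−λ) = 0.3735/(91.72 − 34.26) = 0.3735/57.46 = 0.006501 hr

Final: 0.006501 hr


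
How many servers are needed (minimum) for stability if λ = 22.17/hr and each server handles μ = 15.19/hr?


Stability requires cμ > λ ⇔ c > λ/μ.
λ/μ = 22.17/15.19 = 1.4595
Minimum integer c = ⌊1.4595⌋ + 1 = 2
Check: 2·15.19 = 30.38 > 22.17, while 1·15.19 = 15.19 ≤ 22.17

Final: 2 servers


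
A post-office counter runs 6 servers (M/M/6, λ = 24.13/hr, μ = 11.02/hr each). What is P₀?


a = λ/μ = 24.13/11.02 = 2.1897; ρ = a/c = 0.3649
Σ_{k=0}^{5} a^k/k! (terms k=0..5) = 1.00000 + 2.18966 + 2.39729 + 1.74975 + 0.95784 + 0.41947 = 8.71400
Tail: a^6/(6!(1−ρ)) = 110.21847/(720·0.6351) = 0.24105
P₀ = 1/(8.71400 + 0.24105) = 1/8.95505 = 0.111669

Final: 0.111669


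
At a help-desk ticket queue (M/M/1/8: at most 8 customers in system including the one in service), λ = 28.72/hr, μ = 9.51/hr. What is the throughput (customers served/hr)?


ρ = 3.0200; P_K = (1−ρ)ρ^8/(1−ρ^9) = 0.668904
λ_eff = λ(1 − P_K) = 28.72·(1 − 0.668904) = 28.72·0.331096 = 9.5091 /hr

Final: 9.5091 /hr


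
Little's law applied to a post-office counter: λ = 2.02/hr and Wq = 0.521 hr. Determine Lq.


Lq = λWq = 2.02·0.521 = 1.0524

Final: 1.0524


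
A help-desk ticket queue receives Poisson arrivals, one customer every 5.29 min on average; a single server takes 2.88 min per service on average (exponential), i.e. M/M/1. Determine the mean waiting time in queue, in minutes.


λ = 60/5.29 = 11.3422 /hr
μ = 60/2.88 = 20.8333 /hr
ρ = λ/μ = 11.3422/20.8333 = 0.5444
Wq = ρ/(μ−λ) = 0.5444/(20.8333−11.3422) = 0.05736 hr
In minutes: 0.05736·60 = 3.442 min

Final: 3.442 min


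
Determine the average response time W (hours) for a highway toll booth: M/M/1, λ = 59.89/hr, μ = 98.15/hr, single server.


W = 1/(μ−λ) = 1/(98.15 − 59.89) = 1/38.26 = 0.02614 hr

Final: 0.02614 hr


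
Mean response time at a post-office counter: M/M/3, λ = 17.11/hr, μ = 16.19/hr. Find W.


a = 1.0568; ρ = 0.3523; P₀ = 0.342585
Lq = P₀·a^c·ρ/(c!(1−ρ)²) = 0.05659
Wq = Lq/λ = 0.05659/17.11 = 0.003307 hr
W = Wq + 1/μ = 0.003307 + 0.06177 = 0.06507 hr

Final: 0.06507 hr


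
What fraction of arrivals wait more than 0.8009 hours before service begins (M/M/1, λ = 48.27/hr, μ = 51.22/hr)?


ρ = 48.27/51.22 = 0.9424
P(Wq > t) = ρ·e^{−(μ−λ)t} = 0.9424·e^{−2.3627}
= 0.9424·0.094170 = 0.088746

Final: 0.088746


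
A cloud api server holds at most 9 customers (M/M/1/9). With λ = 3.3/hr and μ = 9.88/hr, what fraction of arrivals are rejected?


ρ = λ/μ = 3.3/9.88 = 0.3340
P_K = (1−ρ)ρ^K/(1−ρ^(K+1)) = (0.6660·0.00005174)/(1 − 0.00001728)
= 0.00003446/0.999983 = 0.00003446

Final: 0.00003446


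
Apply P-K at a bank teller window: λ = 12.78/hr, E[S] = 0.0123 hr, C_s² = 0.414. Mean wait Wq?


ρ = λ·E[S] = 12.78·0.0123 = 0.1572
E[S²] = E[S]²(1+C_s²) = 0.0123²·(1+0.414) = 0.0002139
Wq = λ·E[S²]/(2(1−ρ)) = 12.78·0.0002139/(2·0.8428) = 0.001622 hr

Final: 0.001622 hr


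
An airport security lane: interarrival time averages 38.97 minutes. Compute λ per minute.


λ = 1/(interarrival time) in consistent units.
1 minute = 1 min, so λ = 1/38.97 = 0.02566 per minute

Final: 0.02566 /min


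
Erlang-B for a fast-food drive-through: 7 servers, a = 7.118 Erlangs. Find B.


B(c,a) = (a^c/c!) / Σ_{k=0}^{c} a^k/k!
a^7/7! = 183.685701
Σ terms (k=0..7): 1.00000 + 7.11800 + 25.33296 + 60.10667 + 106.95983 + 152.26801 + 180.64062 + 183.68570 = 717.111791
B = 183.685701/717.111791 = 0.256147

Final: 0.256147


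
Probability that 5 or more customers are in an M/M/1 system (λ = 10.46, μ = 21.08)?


ρ = 10.46/21.08 = 0.4962
P(N ≥ n) = ρ^n = 0.4962^5 = 0.030082

Final: 0.030082


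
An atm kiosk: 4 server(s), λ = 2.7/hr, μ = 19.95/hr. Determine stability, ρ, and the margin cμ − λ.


Total capacity cμ = 4·19.95 = 79.80/hr
ρ = λ/(cμ) = 2.7/79.80 = 0.03383
Stable ⇔ ρ < 1: YES
Spare capacity = cμ − λ = 79.80 − 2.7 = 77.10/hr

Final: ρ = 0.03383; stable; margin = 77.10/hr


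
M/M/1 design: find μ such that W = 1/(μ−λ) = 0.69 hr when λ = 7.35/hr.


W = 1/(μ−λ) ⇒ μ − λ = 1/W = 1/0.69 = 1.4493
μ = λ + 1/W = 7.35 + 1.4493 = 8.7993 per hr

Final: 8.7993 /hr


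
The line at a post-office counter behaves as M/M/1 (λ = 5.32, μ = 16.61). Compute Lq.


ρ = 5.32/16.61 = 0.3203
Lq = ρ²/(1−ρ) = 0.1026/0.6797 = 0.1509

Final: 0.1509


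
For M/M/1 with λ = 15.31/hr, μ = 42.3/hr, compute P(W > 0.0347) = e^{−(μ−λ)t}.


W ~ Exponential(μ−λ) for M/M/1.
μ − λ = 42.3 − 15.31 = 26.9900
P(W > t) = e^{−(μ−λ)t} = e^{−0.9366} = 0.391977

Final: 0.391977


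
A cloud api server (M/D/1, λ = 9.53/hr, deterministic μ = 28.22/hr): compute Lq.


ρ = 9.53/28.22 = 0.3377
M/D/1: Lq = ρ²/(2(1−ρ)) = 0.1140/(2·0.6623) = 0.08610

Final: 0.08610


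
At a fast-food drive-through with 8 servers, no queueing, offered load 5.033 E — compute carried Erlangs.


B(8,5.033) = 0.071603 (Erlang-B)
Carried load = a(1 − B) = 5.033·(1 − 0.071603) = 5.033·0.928397 = 4.6726 E

Final: 4.6726 Erlangs


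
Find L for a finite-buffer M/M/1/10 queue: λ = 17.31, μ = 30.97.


ρ = 17.31/30.97 = 0.5589
L = ρ[1 − (K+1)ρ^K + Kρ^(K+1)] / [(1−ρ)(1−ρ^(K+1))]
Numerator: 0.5589·(1 − 11·0.002975 + 10·0.001663) = 0.549930
Denominator: (0.4411)·(0.998337) = 0.440338
L = 0.549930/0.440338 = 1.2489

Final: 1.2489


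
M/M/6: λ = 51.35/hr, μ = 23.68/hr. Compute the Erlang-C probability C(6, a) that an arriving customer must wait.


a = λ/μ = 2.1685; ρ = a/6 = 0.3614
P₀ = 0.114073 (from M/M/c formula)
C(c,a) = [a^c/(c!(1−ρ))]·P₀ = [103.98064/(720·0.6386)]·0.114073
= 0.22615·0.114073 = 0.025798

Final: 0.025798


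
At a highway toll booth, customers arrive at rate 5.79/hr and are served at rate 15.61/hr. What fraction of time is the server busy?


ρ = λ/μ = 5.79/15.61 = 0.3709

Final: 0.3709


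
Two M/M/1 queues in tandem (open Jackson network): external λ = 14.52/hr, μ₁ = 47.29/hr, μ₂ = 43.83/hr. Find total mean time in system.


Each node sees arrival rate λ = 14.52/hr (tandem ⇒ throughput preserved).
W₁ = 1/(μ₁−λ) = 1/(47.29−14.52) = 0.03052 hr
W₂ = 1/(μ₂−λ) = 1/(43.83−14.52) = 0.03412 hr
W_total = W₁ + W₂ = 0.03052 + 0.03412 = 0.06463 hr

Final: 0.06463 hr


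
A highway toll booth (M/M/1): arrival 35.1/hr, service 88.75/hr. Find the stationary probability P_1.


ρ = 35.1/88.75 = 0.3955
P_n = (1−ρ)·ρ^n = (1 − 0.3955)·0.3955^1 = 0.6045·0.395493 = 0.239078

Final: 0.239078


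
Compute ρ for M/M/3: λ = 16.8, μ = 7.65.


ρ = λ/(cμ) = 16.8/(3·7.65) = 16.8/22.95 = 0.7320

Final: 0.7320


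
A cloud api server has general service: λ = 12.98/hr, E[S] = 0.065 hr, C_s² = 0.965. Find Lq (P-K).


ρ = λ·E[S] = 12.98·0.065 = 0.8437
Lq = ρ²(1+C_s²)/(2(1−ρ)) = 0.7118·(1+0.965)/(2·0.1563)
= 0.7118·1.9650/0.3126 = 4.47455

Final: 4.47455


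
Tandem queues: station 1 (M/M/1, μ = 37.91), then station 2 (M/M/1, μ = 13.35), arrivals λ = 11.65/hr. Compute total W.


Each node sees arrival rate λ = 11.65/hr (tandem ⇒ throughput preserved).
W₁ = 1/(μ₁−λ) = 1/(37.91−11.65) = 0.03808 hr
W₂ = 1/(μ₂−λ) = 1/(13.35−11.65) = 0.58824 hr
W_total = W₁ + W₂ = 0.03808 + 0.58824 = 0.62632 hr

Final: 0.62632 hr


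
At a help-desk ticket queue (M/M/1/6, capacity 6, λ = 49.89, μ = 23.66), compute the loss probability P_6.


ρ = λ/μ = 49.89/23.66 = 2.1086
P_K = (1−ρ)ρ^K/(1−ρ^(K+1)) = (-1.1086·87.900750)/(1 − 185.349469)
= -97.448718/-184.349469 = 0.528609

Final: 0.528609


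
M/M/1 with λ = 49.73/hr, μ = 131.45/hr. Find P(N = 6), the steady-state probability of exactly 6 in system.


ρ = 49.73/131.45 = 0.3783
P_n = (1−ρ)·ρ^n = (1 − 0.3783)·0.3783^6 = 0.6217·0.002932 = 0.001823

Final: 0.001823


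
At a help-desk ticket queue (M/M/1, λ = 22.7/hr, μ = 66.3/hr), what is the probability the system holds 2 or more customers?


ρ = 22.7/66.3 = 0.3424
P(N ≥ n) = ρ^n = 0.3424^2 = 0.117226

Final: 0.117226


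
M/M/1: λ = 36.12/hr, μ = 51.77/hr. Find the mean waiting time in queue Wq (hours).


ρ = 36.12/51.77 = 0.6977
Wq = ρ/(μ−λ) = 0.6977/(51.77 − 36.12) = 0.6977/15.65 = 0.04458 hr

Final: 0.04458 hr


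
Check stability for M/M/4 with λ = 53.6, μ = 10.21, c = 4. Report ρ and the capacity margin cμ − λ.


Total capacity cμ = 4·10.21 = 40.84/hr
ρ = λ/(cμ) = 53.6/40.84 = 1.3124
Stable ⇔ ρ < 1: NO
Spare capacity = cμ − λ = 40.84 − 53.6 = -12.76/hr

Final: ρ = 1.3124; unstable; margin = -12.76/hr


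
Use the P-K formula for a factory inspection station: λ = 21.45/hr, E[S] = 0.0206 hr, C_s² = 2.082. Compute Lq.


ρ = λ·E[S] = 21.45·0.0206 = 0.4419
Lq = ρ²(1+C_s²)/(2(1−ρ)) = 0.1952·(1+2.082)/(2·0.5581)
= 0.1952·3.0820/1.1163 = 0.53908

Final: 0.53908


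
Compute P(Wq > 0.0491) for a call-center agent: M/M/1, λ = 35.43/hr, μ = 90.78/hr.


ρ = 35.43/90.78 = 0.3903
P(Wq > t) = ρ·e^{−(μ−λ)t} = 0.3903·e^{−2.7177}
= 0.3903·0.066027 = 0.025769

Final: 0.025769


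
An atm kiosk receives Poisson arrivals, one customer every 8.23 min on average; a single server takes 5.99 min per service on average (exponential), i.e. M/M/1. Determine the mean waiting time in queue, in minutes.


λ = 60/8.23 = 7.2904 /hr
μ = 60/5.99 = 10.0167 /hr
ρ = λ/μ = 7.2904/10.0167 = 0.7278
Wq = ρ/(μ−λ) = 0.7278/(10.0167−7.2904) = 0.26697 hr
In minutes: 0.26697·60 = 16.018 min

Final: 16.018 min


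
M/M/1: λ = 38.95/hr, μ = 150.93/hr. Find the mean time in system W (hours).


W = 1/(μ−λ) = 1/(150.93 − 38.95) = 1/111.98 = 0.008930 hr

Final: 0.008930 hr


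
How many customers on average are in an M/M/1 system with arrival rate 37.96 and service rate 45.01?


ρ = λ/μ = 37.96/45.01 = 0.8434
L = ρ/(1−ρ) = 0.8434/(1 − 0.8434) = 0.8434/0.1566 = 5.3844

Final: 5.3844


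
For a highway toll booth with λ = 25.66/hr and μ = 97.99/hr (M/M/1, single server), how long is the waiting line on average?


ρ = 25.66/97.99 = 0.2619
Lq = ρ²/(1−ρ) = 0.06857/0.7381 = 0.09290

Final: 0.09290


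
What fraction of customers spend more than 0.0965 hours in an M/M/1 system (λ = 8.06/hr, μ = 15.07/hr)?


W ~ Exponential(μ−λ) for M/M/1.
μ − λ = 15.07 − 8.06 = 7.0100
P(W > t) = e^{−(μ−λ)t} = e^{−0.6765} = 0.508411

Final: 0.508411


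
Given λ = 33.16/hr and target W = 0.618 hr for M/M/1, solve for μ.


W = 1/(μ−λ) ⇒ μ − λ = 1/W = 1/0.618 = 1.6181
μ = λ + 1/W = 33.16 + 1.6181 = 34.7781 per hr

Final: 34.7781 /hr


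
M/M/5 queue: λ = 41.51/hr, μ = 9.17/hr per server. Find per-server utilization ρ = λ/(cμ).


ρ = λ/(cμ) = 41.51/(5·9.17) = 41.51/45.85 = 0.9053

Final: 0.9053


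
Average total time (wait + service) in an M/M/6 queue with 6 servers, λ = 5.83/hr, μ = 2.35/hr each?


a = 2.4809; ρ = 0.4135; P₀ = 0.083219
Lq = P₀·a^c·ρ/(c!(1−ρ)²) = 0.03239
Wq = Lq/λ = 0.03239/5.83 = 0.005555 hr
W = Wq + 1/μ = 0.005555 + 0.42553 = 0.43109 hr

Final: 0.43109 hr


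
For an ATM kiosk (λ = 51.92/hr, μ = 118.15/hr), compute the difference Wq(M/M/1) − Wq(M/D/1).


ρ = 51.92/118.15 = 0.4394
Wq(M/M/1) = ρ/(μ−λ) = 0.4394/66.23 = 0.006635 hr
Wq(M/D/1) = ρ/(2(μ−λ)) = 0.003318 hr
Savings = 0.006635 − 0.003318 = 0.003318 hr

Final: 0.003318 hr


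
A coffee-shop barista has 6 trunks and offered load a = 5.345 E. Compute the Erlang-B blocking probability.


B(c,a) = (a^c/c!) / Σ_{k=0}^{c} a^k/k!
a^6/6! = 32.385735
Σ terms (k=0..6): 1.00000 + 5.34500 + 14.28451 + 25.45024 + 34.00788 + 36.35443 + 32.38574 = 148.827797
B = 32.385735/148.827797 = 0.217605

Final: 0.217605


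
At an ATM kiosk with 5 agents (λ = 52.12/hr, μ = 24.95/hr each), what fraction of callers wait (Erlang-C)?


a = λ/μ = 2.0890; ρ = a/5 = 0.4178
P₀ = 0.122653 (from M/M/c formula)
C(c,a) = [a^c/(c!(1−ρ))]·P₀ = [39.78041/(120·0.5822)]·0.122653
= 0.56939·0.122653 = 0.069838

Final: 0.069838


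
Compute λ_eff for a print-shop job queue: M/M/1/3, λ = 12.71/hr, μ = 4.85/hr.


ρ = 2.6206; P_K = (1−ρ)ρ^3/(1−ρ^4) = 0.631807
λ_eff = λ(1 − P_K) = 12.71·(1 − 0.631807) = 12.71·0.368193 = 4.6797 /hr

Final: 4.6797 /hr


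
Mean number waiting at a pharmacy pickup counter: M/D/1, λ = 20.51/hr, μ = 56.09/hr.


ρ = 20.51/56.09 = 0.3657
M/D/1: Lq = ρ²/(2(1−ρ)) = 0.1337/(2·0.6343) = 0.10539

Final: 0.10539


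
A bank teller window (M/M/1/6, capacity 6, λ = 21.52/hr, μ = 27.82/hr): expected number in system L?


ρ = 21.52/27.82 = 0.7735
L = ρ[1 − (K+1)ρ^K + Kρ^(K+1)] / [(1−ρ)(1−ρ^(K+1))]
Numerator: 0.7735·(1 − 7·0.214245 + 6·0.165728) = 0.382636
Denominator: (0.2265)·(0.834272) = 0.188926
L = 0.382636/0.188926 = 2.0253

Final: 2.0253


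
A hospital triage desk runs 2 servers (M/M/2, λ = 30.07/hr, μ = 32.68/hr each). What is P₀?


a = λ/μ = 30.07/32.68 = 0.9201; ρ = a/c = 0.4601
Σ_{k=0}^{1} a^k/k! (terms k=0..1) = 1.00000 + 0.92013 = 1.92013
Tail: a^2/(2!(1−ρ)) = 0.84665/(2·0.5399) = 0.78403
P₀ = 1/(1.92013 + 0.78403) = 1/2.70417 = 0.369800

Final: 0.369800


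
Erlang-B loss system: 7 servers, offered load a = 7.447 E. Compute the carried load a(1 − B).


B(7,7.447) = 0.276056 (Erlang-B)
Carried load = a(1 − B) = 7.447·(1 − 0.276056) = 7.447·0.723944 = 5.3912 E

Final: 5.3912 Erlangs


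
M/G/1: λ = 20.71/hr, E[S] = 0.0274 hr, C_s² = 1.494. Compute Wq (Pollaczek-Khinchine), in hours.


ρ = λ·E[S] = 20.71·0.0274 = 0.5675
E[S²] = E[S]²(1+C_s²) = 0.0274²·(1+1.494) = 0.001872
Wq = λ·E[S²]/(2(1−ρ)) = 20.71·0.001872/(2·0.4325) = 0.04482 hr

Final: 0.04482 hr


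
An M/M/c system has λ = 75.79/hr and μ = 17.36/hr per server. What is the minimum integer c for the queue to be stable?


Stability requires cμ > λ ⇔ c > λ/μ.
λ/μ = 75.79/17.36 = 4.3658
Minimum integer c = ⌊4.3658⌋ + 1 = 5
Check: 5·17.36 = 86.80 > 75.79, while 4·17.36 = 69.44 ≤ 75.79

Final: 5 servers


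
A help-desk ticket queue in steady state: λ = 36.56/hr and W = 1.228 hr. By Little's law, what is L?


L = λW = 36.56·1.228 = 44.8957

Final: 44.8957


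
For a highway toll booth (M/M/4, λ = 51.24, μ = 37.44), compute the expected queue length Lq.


a = λ/μ = 1.3686; ρ = a/4 = 0.3421
P₀ = 0.252873
Lq = P₀·a^c·ρ / (c!·(1−ρ)²) = 0.252873·3.50827·0.3421/(24·0.43277)
= 0.02922

Final: 0.02922


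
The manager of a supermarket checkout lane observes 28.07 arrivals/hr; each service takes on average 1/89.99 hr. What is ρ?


ρ = λ/μ = 28.07/89.99 = 0.3119

Final: 0.3119


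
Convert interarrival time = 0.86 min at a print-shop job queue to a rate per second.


λ = 1/(interarrival time) in consistent units.
1 second = 0.0166667 min, so λ = 0.0166667/0.86 = 0.01938 per second

Final: 0.01938 /sec


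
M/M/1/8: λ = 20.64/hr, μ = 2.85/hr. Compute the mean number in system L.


ρ = 20.64/2.85 = 7.2421
L = ρ[1 − (K+1)ρ^K + Kρ^(K+1)] / [(1−ρ)(1−ρ^(K+1))]
Numerator: 7.2421·(1 − 9·7566911.655683 + 8·54800370.727473) = 2681757096.842318
Denominator: (-6.2421)·(-54800369.727473) = 342069676.298855
L = 2681757096.842318/342069676.298855 = 7.8398

Final: 7.8398


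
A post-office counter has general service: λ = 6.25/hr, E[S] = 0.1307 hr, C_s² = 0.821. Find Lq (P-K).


ρ = λ·E[S] = 6.25·0.1307 = 0.8169
Lq = ρ²(1+C_s²)/(2(1−ρ)) = 0.6673·(1+0.821)/(2·0.1831)
= 0.6673·1.8210/0.3662 = 3.31775

Final: 3.31775


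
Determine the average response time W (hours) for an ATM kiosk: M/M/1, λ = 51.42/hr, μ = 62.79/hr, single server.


W = 1/(μ−λ) = 1/(62.79 − 51.42) = 1/11.37 = 0.08795 hr

Final: 0.08795 hr


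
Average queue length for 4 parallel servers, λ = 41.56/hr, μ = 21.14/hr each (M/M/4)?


a = λ/μ = 1.9659; ρ = a/4 = 0.4915
P₀ = 0.135341
Lq = P₀·a^c·ρ / (c!·(1−ρ)²) = 0.135341·14.93765·0.4915/(24·0.25859)
= 0.16010

Final: 0.16010


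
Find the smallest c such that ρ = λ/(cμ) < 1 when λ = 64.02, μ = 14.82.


Stability requires cμ > λ ⇔ c > λ/μ.
λ/μ = 64.02/14.82 = 4.3198
Minimum integer c = ⌊4.3198⌋ + 1 = 5
Check: 5·14.82 = 74.10 > 64.02, while 4·14.82 = 59.28 ≤ 64.02

Final: 5 servers


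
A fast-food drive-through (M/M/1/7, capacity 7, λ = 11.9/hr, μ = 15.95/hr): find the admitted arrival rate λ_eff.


ρ = 0.7461; P_K = (1−ρ)ρ^7/(1−ρ^8) = 0.036144
λ_eff = λ(1 − P_K) = 11.9·(1 − 0.036144) = 11.9·0.963856 = 11.4699 /hr

Final: 11.4699 /hr


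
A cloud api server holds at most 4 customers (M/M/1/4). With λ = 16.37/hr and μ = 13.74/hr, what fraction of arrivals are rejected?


ρ = λ/μ = 16.37/13.74 = 1.1914
P_K = (1−ρ)ρ^K/(1−ρ^(K+1)) = (-0.1914·2.014874)/(1 − 2.400544)
= -0.385671/-1.400544 = 0.275372

Final: 0.275372


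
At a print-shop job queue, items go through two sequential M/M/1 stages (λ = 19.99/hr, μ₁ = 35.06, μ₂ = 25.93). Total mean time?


Each node sees arrival rate λ = 19.99/hr (tandem ⇒ throughput preserved).
W₁ = 1/(μ₁−λ) = 1/(35.06−19.99) = 0.06636 hr
W₂ = 1/(μ₂−λ) = 1/(25.93−19.99) = 0.16835 hr
W_total = W₁ + W₂ = 0.06636 + 0.16835 = 0.23471 hr

Final: 0.23471 hr


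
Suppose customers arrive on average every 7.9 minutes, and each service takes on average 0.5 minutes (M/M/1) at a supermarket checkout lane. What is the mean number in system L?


λ = 60/7.9 = 7.5949 /hr
μ = 60/0.5 = 120.0000 /hr
ρ = λ/μ = 7.5949/120.0000 = 0.06329
L = ρ/(1−ρ) = 0.06329/0.9367 = 0.06757

Final: 0.06757


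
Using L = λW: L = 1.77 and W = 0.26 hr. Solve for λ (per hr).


λ = L/W = 1.77/0.26 = 6.8077 /hr

Final: 6.8077 /hr


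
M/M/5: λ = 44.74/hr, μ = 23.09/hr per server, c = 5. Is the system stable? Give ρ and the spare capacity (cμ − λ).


Total capacity cμ = 5·23.09 = 115.45/hr
ρ = λ/(cμ) = 44.74/115.45 = 0.3875
Stable ⇔ ρ < 1: YES
Spare capacity = cμ − λ = 115.45 − 44.74 = 70.71/hr

Final: ρ = 0.3875; stable; margin = 70.71/hr


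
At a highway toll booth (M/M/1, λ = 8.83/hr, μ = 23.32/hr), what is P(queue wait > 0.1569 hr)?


ρ = 8.83/23.32 = 0.3786
P(Wq > t) = ρ·e^{−(μ−λ)t} = 0.3786·e^{−2.2735}
= 0.3786·0.102953 = 0.038983

Final: 0.038983


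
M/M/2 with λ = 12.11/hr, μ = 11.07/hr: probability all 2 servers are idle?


a = λ/μ = 12.11/11.07 = 1.0939; ρ = a/c = 0.5470
Σ_{k=0}^{1} a^k/k! (terms k=0..1) = 1.00000 + 1.09395 = 2.09395
Tail: a^2/(2!(1−ρ)) = 1.19672/(2·0.4530) = 1.32081
P₀ = 1/(2.09395 + 1.32081) = 1/3.41476 = 0.292847

Final: 0.292847


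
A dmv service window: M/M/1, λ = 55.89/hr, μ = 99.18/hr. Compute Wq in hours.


ρ = 55.89/99.18 = 0.5635
Wq = ρ/(μ−λ) = 0.5635/(99.18 − 55.89) = 0.5635/43.29 = 0.01302 hr

Final: 0.01302 hr


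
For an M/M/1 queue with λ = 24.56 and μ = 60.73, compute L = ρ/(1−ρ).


ρ = λ/μ = 24.56/60.73 = 0.4044
L = ρ/(1−ρ) = 0.4044/(1 − 0.4044) = 0.4044/0.5956 = 0.6790

Final: 0.6790


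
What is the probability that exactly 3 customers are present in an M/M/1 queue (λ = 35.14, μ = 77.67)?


ρ = 35.14/77.67 = 0.4524
P_n = (1−ρ)·ρ^n = (1 − 0.4524)·0.4524^3 = 0.5476·0.092607 = 0.050709

Final: 0.050709


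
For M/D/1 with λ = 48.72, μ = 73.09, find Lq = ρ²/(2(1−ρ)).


ρ = 48.72/73.09 = 0.6666
M/D/1: Lq = ρ²/(2(1−ρ)) = 0.4443/(2·0.3334) = 0.66630

Final: 0.66630


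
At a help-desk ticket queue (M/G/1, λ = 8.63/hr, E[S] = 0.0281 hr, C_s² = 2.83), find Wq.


ρ = λ·E[S] = 8.63·0.0281 = 0.2425
E[S²] = E[S]²(1+C_s²) = 0.0281²·(1+2.83) = 0.003024
Wq = λ·E[S²]/(2(1−ρ)) = 8.63·0.003024/(2·0.7575) = 0.01723 hr

Final: 0.01723 hr


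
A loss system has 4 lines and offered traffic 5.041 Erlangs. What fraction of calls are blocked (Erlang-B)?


B(c,a) = (a^c/c!) / Σ_{k=0}^{c} a^k/k!
a^4/4! = 26.906397
Σ terms (k=0..4): 1.00000 + 5.04100 + 12.70584 + 21.35005 + 26.90640 = 67.003285
B = 26.906397/67.003285 = 0.401568

Final: 0.401568


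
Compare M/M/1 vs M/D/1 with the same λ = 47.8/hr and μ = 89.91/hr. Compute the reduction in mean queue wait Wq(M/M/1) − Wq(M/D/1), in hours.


ρ = 47.8/89.91 = 0.5316
Wq(M/M/1) = ρ/(μ−λ) = 0.5316/42.11 = 0.01263 hr
Wq(M/D/1) = ρ/(2(μ−λ)) = 0.006313 hr
Savings = 0.01263 − 0.006313 = 0.006313 hr

Final: 0.006313 hr


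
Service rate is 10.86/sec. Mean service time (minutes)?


Mean service time = 1/μ = 1/10.86 second = 0.09208 second
In minutes: 0.09208 × 0.0166667 = 0.001535 min

Final: 0.001535 min


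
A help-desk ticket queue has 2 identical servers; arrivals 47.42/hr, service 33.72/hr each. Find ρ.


ρ = λ/(cμ) = 47.42/(2·33.72) = 47.42/67.44 = 0.7031

Final: 0.7031


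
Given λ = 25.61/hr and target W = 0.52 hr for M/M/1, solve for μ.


W = 1/(μ−λ) ⇒ μ − λ = 1/W = 1/0.52 = 1.9231
μ = λ + 1/W = 25.61 + 1.9231 = 27.5331 per hr

Final: 27.5331 /hr


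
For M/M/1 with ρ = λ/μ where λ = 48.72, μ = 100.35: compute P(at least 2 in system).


ρ = 48.72/100.35 = 0.4855
P(N ≥ n) = ρ^n = 0.4855^2 = 0.235711

Final: 0.235711


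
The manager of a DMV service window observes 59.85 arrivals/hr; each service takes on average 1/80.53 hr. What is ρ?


ρ = λ/μ = 59.85/80.53 = 0.7432

Final: 0.7432


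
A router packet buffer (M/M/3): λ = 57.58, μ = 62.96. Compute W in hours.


a = 0.9145; ρ = 0.3048; P₀ = 0.397433
Lq = P₀·a^c·ρ/(c!(1−ρ)²) = 0.03196
Wq = Lq/λ = 0.03196/57.58 = 0.0005551 hr
W = Wq + 1/μ = 0.0005551 + 0.01588 = 0.01644 hr

Final: 0.01644 hr


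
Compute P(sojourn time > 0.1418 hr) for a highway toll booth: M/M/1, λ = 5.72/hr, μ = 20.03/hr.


W ~ Exponential(μ−λ) for M/M/1.
μ − λ = 20.03 − 5.72 = 14.3100
P(W > t) = e^{−(μ−λ)t} = e^{−2.0292} = 0.131446

Final: 0.131446


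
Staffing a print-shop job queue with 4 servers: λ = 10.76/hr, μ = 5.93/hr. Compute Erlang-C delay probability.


a = λ/μ = 1.8145; ρ = a/4 = 0.4536
P₀ = 0.159158 (from M/M/c formula)
C(c,a) = [a^c/(c!(1−ρ))]·P₀ = [10.84003/(24·0.5464)]·0.159158
= 0.82666·0.159158 = 0.131570

Final: 0.131570


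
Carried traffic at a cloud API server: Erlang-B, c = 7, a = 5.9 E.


B(7,5.9) = 0.178542 (Erlang-B)
Carried load = a(1 − B) = 5.9·(1 − 0.178542) = 5.9·0.821458 = 4.8466 E

Final: 4.8466 Erlangs


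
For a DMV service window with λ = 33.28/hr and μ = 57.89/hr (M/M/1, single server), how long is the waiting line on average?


ρ = 33.28/57.89 = 0.5749
Lq = ρ²/(1−ρ) = 0.3305/0.4251 = 0.7774

Final: 0.7774


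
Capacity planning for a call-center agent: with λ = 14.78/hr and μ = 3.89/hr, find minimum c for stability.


Stability requires cμ > λ ⇔ c > λ/μ.
λ/μ = 14.78/3.89 = 3.7995
Minimum integer c = ⌊3.7995⌋ + 1 = 4
Check: 4·3.89 = 15.56 > 14.78, while 3·3.89 = 11.67 ≤ 14.78

Final: 4 servers


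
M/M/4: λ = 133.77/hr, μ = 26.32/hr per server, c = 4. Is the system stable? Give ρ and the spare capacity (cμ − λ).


Total capacity cμ = 4·26.32 = 105.28/hr
ρ = λ/(cμ) = 133.77/105.28 = 1.2706
Stable ⇔ ρ < 1: NO
Spare capacity = cμ − λ = 105.28 − 133.77 = -28.49/hr

Final: ρ = 1.2706; unstable; margin = -28.49/hr


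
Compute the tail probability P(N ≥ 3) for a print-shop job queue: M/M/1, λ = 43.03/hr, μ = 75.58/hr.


ρ = 43.03/75.58 = 0.5693
P(N ≥ n) = ρ^n = 0.5693^3 = 0.184541

Final: 0.184541


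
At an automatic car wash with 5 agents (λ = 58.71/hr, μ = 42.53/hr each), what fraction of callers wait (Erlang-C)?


a = λ/μ = 1.3804; ρ = a/5 = 0.2761
P₀ = 0.251213 (from M/M/c formula)
C(c,a) = [a^c/(c!(1−ρ))]·P₀ = [5.01284/(120·0.7239)]·0.251213
= 0.05771·0.251213 = 0.014496

Final: 0.014496


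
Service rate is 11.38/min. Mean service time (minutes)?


Mean service time = 1/μ = 1/11.38 minute = 0.08787 minute
In minutes: 0.08787 × 1 = 0.08787 min

Final: 0.08787 min


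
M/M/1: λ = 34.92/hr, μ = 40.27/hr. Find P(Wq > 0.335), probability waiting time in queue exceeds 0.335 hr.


ρ = 34.92/40.27 = 0.8671
P(Wq > t) = ρ·e^{−(μ−λ)t} = 0.8671·e^{−1.7923}
= 0.8671·0.166585 = 0.144454

Final: 0.144454


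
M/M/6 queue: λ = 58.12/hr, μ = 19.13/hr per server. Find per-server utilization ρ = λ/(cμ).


ρ = λ/(cμ) = 58.12/(6·19.13) = 58.12/114.78 = 0.5064

Final: 0.5064


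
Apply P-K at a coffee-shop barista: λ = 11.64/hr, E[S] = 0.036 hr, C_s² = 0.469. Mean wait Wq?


ρ = λ·E[S] = 11.64·0.036 = 0.4190
E[S²] = E[S]²(1+C_s²) = 0.036²·(1+0.469) = 0.001904
Wq = λ·E[S²]/(2(1−ρ)) = 11.64·0.001904/(2·0.5810) = 0.01907 hr

Final: 0.01907 hr


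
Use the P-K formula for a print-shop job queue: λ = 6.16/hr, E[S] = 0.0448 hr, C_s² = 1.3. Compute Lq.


ρ = λ·E[S] = 6.16·0.0448 = 0.2760
Lq = ρ²(1+C_s²)/(2(1−ρ)) = 0.07616·(1+1.3)/(2·0.7240)
= 0.07616·2.3000/1.4481 = 0.12096

Final: 0.12096


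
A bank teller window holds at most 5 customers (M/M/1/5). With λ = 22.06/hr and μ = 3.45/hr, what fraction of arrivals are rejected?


ρ = λ/μ = 22.06/3.45 = 6.3942
P_K = (1−ρ)ρ^K/(1−ρ^(K+1)) = (-5.3942·10688.876646)/(1 − 68346.846031)
= -57657.969385/-68345.846031 = 0.843621

Final: 0.843621


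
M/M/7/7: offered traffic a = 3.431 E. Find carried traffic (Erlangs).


B(7,3.431) = 0.036819 (Erlang-B)
Carried load = a(1 − B) = 3.431·(1 − 0.036819) = 3.431·0.963181 = 3.3047 E

Final: 3.3047 Erlangs


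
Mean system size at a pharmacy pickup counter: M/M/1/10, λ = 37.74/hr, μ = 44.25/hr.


ρ = 37.74/44.25 = 0.8529
L = ρ[1 − (K+1)ρ^K + Kρ^(K+1)] / [(1−ρ)(1−ρ^(K+1))]
Numerator: 0.8529·(1 − 11·0.203651 + 10·0.173690) = 0.423661
Denominator: (0.1471)·(0.826310) = 0.121566
L = 0.423661/0.121566 = 3.4850

Final: 3.4850


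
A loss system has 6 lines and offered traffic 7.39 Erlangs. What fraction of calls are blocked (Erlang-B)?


B(c,a) = (a^c/c!) / Σ_{k=0}^{c} a^k/k!
a^6/6! = 226.221633
Σ terms (k=0..6): 1.00000 + 7.39000 + 27.30605 + 67.26390 + 124.27006 + 183.67115 + 226.22163 = 637.122798
B = 226.221633/637.122798 = 0.355068

Final: 0.355068


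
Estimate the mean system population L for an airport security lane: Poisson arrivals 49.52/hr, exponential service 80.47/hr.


ρ = λ/μ = 49.52/80.47 = 0.6154
L = ρ/(1−ρ) = 0.6154/(1 − 0.6154) = 0.6154/0.3846 = 1.6000

Final: 1.6000


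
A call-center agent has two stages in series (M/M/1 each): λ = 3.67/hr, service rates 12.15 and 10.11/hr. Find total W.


Each node sees arrival rate λ = 3.67/hr (tandem ⇒ throughput preserved).
W₁ = 1/(μ₁−λ) = 1/(12.15−3.67) = 0.11792 hr
W₂ = 1/(μ₂−λ) = 1/(10.11−3.67) = 0.15528 hr
W_total = W₁ + W₂ = 0.11792 + 0.15528 = 0.27320 hr

Final: 0.27320 hr


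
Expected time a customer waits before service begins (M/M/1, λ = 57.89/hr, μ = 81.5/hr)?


ρ = 57.89/81.5 = 0.7103
Wq = ρ/(μ−λ) = 0.7103/(81.5 − 57.89) = 0.7103/23.61 = 0.03008 hr

Final: 0.03008 hr


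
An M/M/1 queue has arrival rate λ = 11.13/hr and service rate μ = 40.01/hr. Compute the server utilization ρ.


ρ = λ/μ = 11.13/40.01 = 0.2782

Final: 0.2782


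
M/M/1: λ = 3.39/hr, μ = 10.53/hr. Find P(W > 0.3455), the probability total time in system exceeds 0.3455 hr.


W ~ Exponential(μ−λ) for M/M/1.
μ − λ = 10.53 − 3.39 = 7.1400
P(W > t) = e^{−(μ−λ)t} = e^{−2.4669} = 0.084850

Final: 0.084850


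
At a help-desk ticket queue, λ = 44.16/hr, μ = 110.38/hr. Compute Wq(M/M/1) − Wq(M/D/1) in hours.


ρ = 44.16/110.38 = 0.4001
Wq(M/M/1) = ρ/(μ−λ) = 0.4001/66.22 = 0.006042 hr
Wq(M/D/1) = ρ/(2(μ−λ)) = 0.003021 hr
Savings = 0.006042 − 0.003021 = 0.003021 hr

Final: 0.003021 hr


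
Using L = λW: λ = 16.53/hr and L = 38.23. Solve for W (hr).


W = L/λ = 38.23/16.53 = 2.3128 hr

Final: 2.3128 hr


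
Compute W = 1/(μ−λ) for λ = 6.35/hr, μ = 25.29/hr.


W = 1/(μ−λ) = 1/(25.29 − 6.35) = 1/18.94 = 0.05280 hr

Final: 0.05280 hr


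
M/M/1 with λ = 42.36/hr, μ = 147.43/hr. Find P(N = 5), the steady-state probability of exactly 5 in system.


ρ = 42.36/147.43 = 0.2873
P_n = (1−ρ)·ρ^n = (1 − 0.2873)·0.2873^5 = 0.7127·0.001958 = 0.001396

Final: 0.001396


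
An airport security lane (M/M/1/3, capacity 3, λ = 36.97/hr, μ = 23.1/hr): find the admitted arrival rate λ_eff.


ρ = 1.6004; P_K = (1−ρ)ρ^3/(1−ρ^4) = 0.442637
λ_eff = λ(1 − P_K) = 36.97·(1 − 0.442637) = 36.97·0.557363 = 20.6057 /hr

Final: 20.6057 /hr


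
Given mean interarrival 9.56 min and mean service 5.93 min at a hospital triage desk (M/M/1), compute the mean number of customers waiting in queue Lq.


λ = 60/9.56 = 6.2762 /hr
μ = 60/5.93 = 10.1180 /hr
ρ = λ/μ = 6.2762/10.1180 = 0.6203
Lq = ρ²/(1−ρ) = 0.3848/0.3797 = 1.0133

Final: 1.0133


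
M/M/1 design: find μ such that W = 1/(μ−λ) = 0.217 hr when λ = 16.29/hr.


W = 1/(μ−λ) ⇒ μ − λ = 1/W = 1/0.217 = 4.6083
μ = λ + 1/W = 16.29 + 4.6083 = 20.8983 per hr

Final: 20.8983 /hr


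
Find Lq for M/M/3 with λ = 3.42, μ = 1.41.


a = λ/μ = 2.4255; ρ = a/3 = 0.8085
P₀ = 0.053228
Lq = P₀·a^c·ρ / (c!·(1−ρ)²) = 0.053228·14.26990·0.8085/(6·0.03667)
= 2.79128

Final: 2.79128


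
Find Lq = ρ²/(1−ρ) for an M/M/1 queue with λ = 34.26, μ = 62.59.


ρ = 34.26/62.59 = 0.5474
Lq = ρ²/(1−ρ) = 0.2996/0.4526 = 0.6619

Final: 0.6619


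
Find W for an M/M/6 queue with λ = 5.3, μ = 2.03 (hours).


a = 2.6108; ρ = 0.4351; P₀ = 0.072935
Lq = P₀·a^c·ρ/(c!(1−ρ)²) = 0.04375
Wq = Lq/λ = 0.04375/5.3 = 0.008256 hr
W = Wq + 1/μ = 0.008256 + 0.49261 = 0.50087 hr

Final: 0.50087 hr


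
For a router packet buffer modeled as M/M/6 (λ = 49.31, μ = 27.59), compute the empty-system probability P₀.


a = λ/μ = 49.31/27.59 = 1.7872; ρ = a/c = 0.2979
Σ_{k=0}^{5} a^k/k! (terms k=0..5) = 1.00000 + 1.78724 + 1.59712 + 0.95148 + 0.42513 + 0.15196 = 5.91293
Tail: a^6/(6!(1−ρ)) = 32.59116/(720·0.7021) = 0.06447
P₀ = 1/(5.91293 + 0.06447) = 1/5.97740 = 0.167297

Final: 0.167297


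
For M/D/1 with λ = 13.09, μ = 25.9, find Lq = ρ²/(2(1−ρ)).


ρ = 13.09/25.9 = 0.5054
M/D/1: Lq = ρ²/(2(1−ρ)) = 0.2554/(2·0.4946) = 0.25823

Final: 0.25823


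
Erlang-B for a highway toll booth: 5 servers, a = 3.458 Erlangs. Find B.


B(c,a) = (a^c/c!) / Σ_{k=0}^{c} a^k/k!
a^5/5! = 4.120441
Σ terms (k=0..5): 1.00000 + 3.45800 + 5.97888 + 6.89166 + 5.95784 + 4.12044 = 27.406819
B = 4.120441/27.406819 = 0.150344

Final: 0.150344


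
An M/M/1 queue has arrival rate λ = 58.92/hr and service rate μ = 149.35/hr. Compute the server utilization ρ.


ρ = λ/μ = 58.92/149.35 = 0.3945

Final: 0.3945


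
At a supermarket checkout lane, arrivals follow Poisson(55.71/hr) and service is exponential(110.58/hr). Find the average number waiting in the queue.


ρ = 55.71/110.58 = 0.5038
Lq = ρ²/(1−ρ) = 0.2538/0.4962 = 0.5115

Final: 0.5115


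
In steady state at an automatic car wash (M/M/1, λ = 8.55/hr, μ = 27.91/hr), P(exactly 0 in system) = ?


ρ = 8.55/27.91 = 0.3063
P_n = (1−ρ)·ρ^n = (1 − 0.3063)·0.3063^0 = 0.6937·1.000000 = 0.693658

Final: 0.693658


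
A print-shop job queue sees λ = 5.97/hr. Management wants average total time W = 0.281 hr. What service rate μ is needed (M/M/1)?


W = 1/(μ−λ) ⇒ μ − λ = 1/W = 1/0.281 = 3.5587
μ = λ + 1/W = 5.97 + 3.5587 = 9.5287 per hr

Final: 9.5287 /hr


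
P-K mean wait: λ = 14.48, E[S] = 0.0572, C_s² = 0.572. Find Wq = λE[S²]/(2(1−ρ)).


ρ = λ·E[S] = 14.48·0.0572 = 0.8283
E[S²] = E[S]²(1+C_s²) = 0.0572²·(1+0.572) = 0.005143
Wq = λ·E[S²]/(2(1−ρ)) = 14.48·0.005143/(2·0.1717) = 0.21682 hr

Final: 0.21682 hr


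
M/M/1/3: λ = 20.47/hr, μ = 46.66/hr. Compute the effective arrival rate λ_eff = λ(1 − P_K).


ρ = 0.4387; P_K = (1−ρ)ρ^3/(1−ρ^4) = 0.049216
λ_eff = λ(1 − P_K) = 20.47·(1 − 0.049216) = 20.47·0.950784 = 19.4626 /hr

Final: 19.4626 /hr


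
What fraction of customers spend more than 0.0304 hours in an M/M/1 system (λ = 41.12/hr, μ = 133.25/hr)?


W ~ Exponential(μ−λ) for M/M/1.
μ − λ = 133.25 − 41.12 = 92.1300
P(W > t) = e^{−(μ−λ)t} = e^{−2.8008} = 0.060764

Final: 0.060764
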